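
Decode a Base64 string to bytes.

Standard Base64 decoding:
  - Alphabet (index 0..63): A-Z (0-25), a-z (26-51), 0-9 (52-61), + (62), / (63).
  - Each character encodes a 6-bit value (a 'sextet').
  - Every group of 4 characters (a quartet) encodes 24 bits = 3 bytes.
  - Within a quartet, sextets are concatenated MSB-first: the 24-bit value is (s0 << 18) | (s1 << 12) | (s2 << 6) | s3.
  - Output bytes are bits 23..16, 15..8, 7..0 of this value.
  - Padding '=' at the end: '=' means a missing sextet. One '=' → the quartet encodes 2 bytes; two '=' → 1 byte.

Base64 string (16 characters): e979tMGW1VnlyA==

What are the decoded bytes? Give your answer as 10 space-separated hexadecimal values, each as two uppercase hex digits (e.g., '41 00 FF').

After char 0 ('e'=30): chars_in_quartet=1 acc=0x1E bytes_emitted=0
After char 1 ('9'=61): chars_in_quartet=2 acc=0x7BD bytes_emitted=0
After char 2 ('7'=59): chars_in_quartet=3 acc=0x1EF7B bytes_emitted=0
After char 3 ('9'=61): chars_in_quartet=4 acc=0x7BDEFD -> emit 7B DE FD, reset; bytes_emitted=3
After char 4 ('t'=45): chars_in_quartet=1 acc=0x2D bytes_emitted=3
After char 5 ('M'=12): chars_in_quartet=2 acc=0xB4C bytes_emitted=3
After char 6 ('G'=6): chars_in_quartet=3 acc=0x2D306 bytes_emitted=3
After char 7 ('W'=22): chars_in_quartet=4 acc=0xB4C196 -> emit B4 C1 96, reset; bytes_emitted=6
After char 8 ('1'=53): chars_in_quartet=1 acc=0x35 bytes_emitted=6
After char 9 ('V'=21): chars_in_quartet=2 acc=0xD55 bytes_emitted=6
After char 10 ('n'=39): chars_in_quartet=3 acc=0x35567 bytes_emitted=6
After char 11 ('l'=37): chars_in_quartet=4 acc=0xD559E5 -> emit D5 59 E5, reset; bytes_emitted=9
After char 12 ('y'=50): chars_in_quartet=1 acc=0x32 bytes_emitted=9
After char 13 ('A'=0): chars_in_quartet=2 acc=0xC80 bytes_emitted=9
Padding '==': partial quartet acc=0xC80 -> emit C8; bytes_emitted=10

Answer: 7B DE FD B4 C1 96 D5 59 E5 C8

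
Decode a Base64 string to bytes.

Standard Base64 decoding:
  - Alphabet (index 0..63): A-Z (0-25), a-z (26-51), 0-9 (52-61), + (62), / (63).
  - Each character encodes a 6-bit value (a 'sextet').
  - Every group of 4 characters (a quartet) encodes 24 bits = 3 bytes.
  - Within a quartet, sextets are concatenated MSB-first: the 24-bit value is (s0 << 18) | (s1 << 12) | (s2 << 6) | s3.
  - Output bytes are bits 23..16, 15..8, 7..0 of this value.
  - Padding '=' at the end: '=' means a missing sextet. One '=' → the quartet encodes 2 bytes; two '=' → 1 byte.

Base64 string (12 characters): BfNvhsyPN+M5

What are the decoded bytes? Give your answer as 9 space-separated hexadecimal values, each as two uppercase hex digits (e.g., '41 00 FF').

After char 0 ('B'=1): chars_in_quartet=1 acc=0x1 bytes_emitted=0
After char 1 ('f'=31): chars_in_quartet=2 acc=0x5F bytes_emitted=0
After char 2 ('N'=13): chars_in_quartet=3 acc=0x17CD bytes_emitted=0
After char 3 ('v'=47): chars_in_quartet=4 acc=0x5F36F -> emit 05 F3 6F, reset; bytes_emitted=3
After char 4 ('h'=33): chars_in_quartet=1 acc=0x21 bytes_emitted=3
After char 5 ('s'=44): chars_in_quartet=2 acc=0x86C bytes_emitted=3
After char 6 ('y'=50): chars_in_quartet=3 acc=0x21B32 bytes_emitted=3
After char 7 ('P'=15): chars_in_quartet=4 acc=0x86CC8F -> emit 86 CC 8F, reset; bytes_emitted=6
After char 8 ('N'=13): chars_in_quartet=1 acc=0xD bytes_emitted=6
After char 9 ('+'=62): chars_in_quartet=2 acc=0x37E bytes_emitted=6
After char 10 ('M'=12): chars_in_quartet=3 acc=0xDF8C bytes_emitted=6
After char 11 ('5'=57): chars_in_quartet=4 acc=0x37E339 -> emit 37 E3 39, reset; bytes_emitted=9

Answer: 05 F3 6F 86 CC 8F 37 E3 39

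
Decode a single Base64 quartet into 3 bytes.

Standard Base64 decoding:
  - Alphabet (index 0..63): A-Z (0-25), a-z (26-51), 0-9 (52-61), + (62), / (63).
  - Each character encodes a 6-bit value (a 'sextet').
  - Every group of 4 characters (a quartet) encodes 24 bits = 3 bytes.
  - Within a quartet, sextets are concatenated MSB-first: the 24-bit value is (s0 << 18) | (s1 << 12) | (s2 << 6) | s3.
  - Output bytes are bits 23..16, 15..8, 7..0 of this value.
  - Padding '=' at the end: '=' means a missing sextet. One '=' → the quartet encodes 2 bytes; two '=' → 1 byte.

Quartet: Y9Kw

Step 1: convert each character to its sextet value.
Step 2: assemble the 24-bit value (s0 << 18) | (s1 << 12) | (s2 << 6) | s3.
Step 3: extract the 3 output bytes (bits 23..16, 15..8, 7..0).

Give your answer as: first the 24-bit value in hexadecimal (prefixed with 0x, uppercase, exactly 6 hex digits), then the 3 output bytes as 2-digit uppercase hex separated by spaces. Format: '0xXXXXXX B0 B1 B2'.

Answer: 0x63D2B0 63 D2 B0

Derivation:
Sextets: Y=24, 9=61, K=10, w=48
24-bit: (24<<18) | (61<<12) | (10<<6) | 48
      = 0x600000 | 0x03D000 | 0x000280 | 0x000030
      = 0x63D2B0
Bytes: (v>>16)&0xFF=63, (v>>8)&0xFF=D2, v&0xFF=B0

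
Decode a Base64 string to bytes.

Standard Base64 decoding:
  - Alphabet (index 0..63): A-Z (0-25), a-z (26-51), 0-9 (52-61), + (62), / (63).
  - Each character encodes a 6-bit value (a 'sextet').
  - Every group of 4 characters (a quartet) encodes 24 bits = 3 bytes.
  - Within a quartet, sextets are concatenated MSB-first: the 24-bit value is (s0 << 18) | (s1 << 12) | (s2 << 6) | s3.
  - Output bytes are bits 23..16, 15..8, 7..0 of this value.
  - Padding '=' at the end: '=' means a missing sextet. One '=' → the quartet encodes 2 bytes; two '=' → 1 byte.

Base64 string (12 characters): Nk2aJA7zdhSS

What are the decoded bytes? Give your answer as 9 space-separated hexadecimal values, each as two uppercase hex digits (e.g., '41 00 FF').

Answer: 36 4D 9A 24 0E F3 76 14 92

Derivation:
After char 0 ('N'=13): chars_in_quartet=1 acc=0xD bytes_emitted=0
After char 1 ('k'=36): chars_in_quartet=2 acc=0x364 bytes_emitted=0
After char 2 ('2'=54): chars_in_quartet=3 acc=0xD936 bytes_emitted=0
After char 3 ('a'=26): chars_in_quartet=4 acc=0x364D9A -> emit 36 4D 9A, reset; bytes_emitted=3
After char 4 ('J'=9): chars_in_quartet=1 acc=0x9 bytes_emitted=3
After char 5 ('A'=0): chars_in_quartet=2 acc=0x240 bytes_emitted=3
After char 6 ('7'=59): chars_in_quartet=3 acc=0x903B bytes_emitted=3
After char 7 ('z'=51): chars_in_quartet=4 acc=0x240EF3 -> emit 24 0E F3, reset; bytes_emitted=6
After char 8 ('d'=29): chars_in_quartet=1 acc=0x1D bytes_emitted=6
After char 9 ('h'=33): chars_in_quartet=2 acc=0x761 bytes_emitted=6
After char 10 ('S'=18): chars_in_quartet=3 acc=0x1D852 bytes_emitted=6
After char 11 ('S'=18): chars_in_quartet=4 acc=0x761492 -> emit 76 14 92, reset; bytes_emitted=9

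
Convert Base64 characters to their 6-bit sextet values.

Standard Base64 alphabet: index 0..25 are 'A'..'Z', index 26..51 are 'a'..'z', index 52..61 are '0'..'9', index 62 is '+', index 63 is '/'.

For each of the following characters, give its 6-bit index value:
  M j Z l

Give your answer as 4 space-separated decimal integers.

Answer: 12 35 25 37

Derivation:
'M': A..Z range, ord('M') − ord('A') = 12
'j': a..z range, 26 + ord('j') − ord('a') = 35
'Z': A..Z range, ord('Z') − ord('A') = 25
'l': a..z range, 26 + ord('l') − ord('a') = 37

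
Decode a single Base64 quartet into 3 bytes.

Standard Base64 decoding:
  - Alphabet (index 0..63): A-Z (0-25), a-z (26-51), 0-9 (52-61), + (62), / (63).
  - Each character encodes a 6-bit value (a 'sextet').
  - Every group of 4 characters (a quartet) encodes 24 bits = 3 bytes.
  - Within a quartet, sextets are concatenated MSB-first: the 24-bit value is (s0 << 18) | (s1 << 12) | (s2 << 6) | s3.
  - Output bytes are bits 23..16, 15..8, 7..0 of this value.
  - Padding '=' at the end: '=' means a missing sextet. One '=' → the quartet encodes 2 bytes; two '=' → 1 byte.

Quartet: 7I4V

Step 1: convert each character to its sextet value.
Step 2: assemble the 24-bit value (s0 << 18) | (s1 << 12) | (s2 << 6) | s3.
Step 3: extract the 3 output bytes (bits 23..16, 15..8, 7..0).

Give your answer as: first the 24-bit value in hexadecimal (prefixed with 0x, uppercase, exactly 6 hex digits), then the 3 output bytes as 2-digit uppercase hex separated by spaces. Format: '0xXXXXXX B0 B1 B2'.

Sextets: 7=59, I=8, 4=56, V=21
24-bit: (59<<18) | (8<<12) | (56<<6) | 21
      = 0xEC0000 | 0x008000 | 0x000E00 | 0x000015
      = 0xEC8E15
Bytes: (v>>16)&0xFF=EC, (v>>8)&0xFF=8E, v&0xFF=15

Answer: 0xEC8E15 EC 8E 15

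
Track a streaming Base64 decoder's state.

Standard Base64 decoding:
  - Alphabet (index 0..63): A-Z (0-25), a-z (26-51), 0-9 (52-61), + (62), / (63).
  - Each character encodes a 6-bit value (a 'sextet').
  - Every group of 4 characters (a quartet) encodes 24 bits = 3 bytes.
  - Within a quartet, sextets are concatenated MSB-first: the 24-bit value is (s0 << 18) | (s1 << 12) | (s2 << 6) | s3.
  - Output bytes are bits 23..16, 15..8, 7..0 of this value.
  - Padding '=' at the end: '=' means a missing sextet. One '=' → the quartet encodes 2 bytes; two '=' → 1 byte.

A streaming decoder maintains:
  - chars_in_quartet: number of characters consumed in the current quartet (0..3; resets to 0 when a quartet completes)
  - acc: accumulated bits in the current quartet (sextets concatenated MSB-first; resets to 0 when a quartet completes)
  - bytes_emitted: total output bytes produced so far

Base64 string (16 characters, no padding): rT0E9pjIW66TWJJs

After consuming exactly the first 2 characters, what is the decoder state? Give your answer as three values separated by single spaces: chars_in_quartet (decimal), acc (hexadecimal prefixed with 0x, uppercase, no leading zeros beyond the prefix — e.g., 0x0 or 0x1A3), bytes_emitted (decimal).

After char 0 ('r'=43): chars_in_quartet=1 acc=0x2B bytes_emitted=0
After char 1 ('T'=19): chars_in_quartet=2 acc=0xAD3 bytes_emitted=0

Answer: 2 0xAD3 0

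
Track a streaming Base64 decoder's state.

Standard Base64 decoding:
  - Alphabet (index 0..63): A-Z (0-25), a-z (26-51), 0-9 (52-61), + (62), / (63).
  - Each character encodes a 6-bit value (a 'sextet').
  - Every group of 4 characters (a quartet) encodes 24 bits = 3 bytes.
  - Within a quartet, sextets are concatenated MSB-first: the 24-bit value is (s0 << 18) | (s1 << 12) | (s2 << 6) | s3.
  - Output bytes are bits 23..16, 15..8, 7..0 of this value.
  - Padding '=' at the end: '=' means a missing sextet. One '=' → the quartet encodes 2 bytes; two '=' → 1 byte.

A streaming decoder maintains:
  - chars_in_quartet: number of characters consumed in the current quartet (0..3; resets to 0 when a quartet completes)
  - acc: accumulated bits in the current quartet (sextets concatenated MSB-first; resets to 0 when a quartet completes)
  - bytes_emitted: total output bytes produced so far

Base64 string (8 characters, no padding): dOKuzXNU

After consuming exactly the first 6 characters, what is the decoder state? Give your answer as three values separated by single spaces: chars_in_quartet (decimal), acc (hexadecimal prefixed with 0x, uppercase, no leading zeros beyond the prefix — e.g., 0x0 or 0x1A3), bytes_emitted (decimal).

After char 0 ('d'=29): chars_in_quartet=1 acc=0x1D bytes_emitted=0
After char 1 ('O'=14): chars_in_quartet=2 acc=0x74E bytes_emitted=0
After char 2 ('K'=10): chars_in_quartet=3 acc=0x1D38A bytes_emitted=0
After char 3 ('u'=46): chars_in_quartet=4 acc=0x74E2AE -> emit 74 E2 AE, reset; bytes_emitted=3
After char 4 ('z'=51): chars_in_quartet=1 acc=0x33 bytes_emitted=3
After char 5 ('X'=23): chars_in_quartet=2 acc=0xCD7 bytes_emitted=3

Answer: 2 0xCD7 3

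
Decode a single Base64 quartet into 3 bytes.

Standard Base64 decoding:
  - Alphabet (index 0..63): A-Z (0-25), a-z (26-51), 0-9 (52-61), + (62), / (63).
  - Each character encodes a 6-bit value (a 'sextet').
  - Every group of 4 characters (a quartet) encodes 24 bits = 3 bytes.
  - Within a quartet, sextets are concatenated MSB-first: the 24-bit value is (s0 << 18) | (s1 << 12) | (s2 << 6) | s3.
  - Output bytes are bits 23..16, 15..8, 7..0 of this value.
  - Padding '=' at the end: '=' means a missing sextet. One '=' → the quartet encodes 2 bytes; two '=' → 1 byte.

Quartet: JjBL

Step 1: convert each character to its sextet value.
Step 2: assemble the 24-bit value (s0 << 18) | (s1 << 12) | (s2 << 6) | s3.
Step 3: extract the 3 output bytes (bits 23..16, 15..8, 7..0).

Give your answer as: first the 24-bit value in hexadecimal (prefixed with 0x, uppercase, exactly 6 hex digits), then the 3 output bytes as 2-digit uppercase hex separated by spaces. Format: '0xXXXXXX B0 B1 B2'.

Sextets: J=9, j=35, B=1, L=11
24-bit: (9<<18) | (35<<12) | (1<<6) | 11
      = 0x240000 | 0x023000 | 0x000040 | 0x00000B
      = 0x26304B
Bytes: (v>>16)&0xFF=26, (v>>8)&0xFF=30, v&0xFF=4B

Answer: 0x26304B 26 30 4B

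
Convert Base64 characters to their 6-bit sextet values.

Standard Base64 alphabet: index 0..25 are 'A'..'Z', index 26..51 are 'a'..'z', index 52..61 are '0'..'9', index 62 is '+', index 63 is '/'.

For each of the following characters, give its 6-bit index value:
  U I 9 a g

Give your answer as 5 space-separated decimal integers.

Answer: 20 8 61 26 32

Derivation:
'U': A..Z range, ord('U') − ord('A') = 20
'I': A..Z range, ord('I') − ord('A') = 8
'9': 0..9 range, 52 + ord('9') − ord('0') = 61
'a': a..z range, 26 + ord('a') − ord('a') = 26
'g': a..z range, 26 + ord('g') − ord('a') = 32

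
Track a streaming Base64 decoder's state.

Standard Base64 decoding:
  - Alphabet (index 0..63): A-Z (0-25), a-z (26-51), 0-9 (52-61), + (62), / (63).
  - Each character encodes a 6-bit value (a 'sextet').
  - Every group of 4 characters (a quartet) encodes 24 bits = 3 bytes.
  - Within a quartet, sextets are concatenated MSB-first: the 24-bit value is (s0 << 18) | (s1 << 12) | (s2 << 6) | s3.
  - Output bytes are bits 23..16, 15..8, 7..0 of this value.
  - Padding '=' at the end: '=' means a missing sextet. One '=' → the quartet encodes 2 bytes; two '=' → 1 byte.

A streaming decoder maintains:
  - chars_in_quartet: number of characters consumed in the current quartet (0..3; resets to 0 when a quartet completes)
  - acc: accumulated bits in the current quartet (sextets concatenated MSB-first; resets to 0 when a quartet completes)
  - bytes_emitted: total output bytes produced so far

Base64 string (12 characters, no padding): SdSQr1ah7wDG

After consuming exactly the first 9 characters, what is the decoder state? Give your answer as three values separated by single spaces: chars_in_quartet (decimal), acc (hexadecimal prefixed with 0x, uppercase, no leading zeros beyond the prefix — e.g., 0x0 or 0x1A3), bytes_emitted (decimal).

Answer: 1 0x3B 6

Derivation:
After char 0 ('S'=18): chars_in_quartet=1 acc=0x12 bytes_emitted=0
After char 1 ('d'=29): chars_in_quartet=2 acc=0x49D bytes_emitted=0
After char 2 ('S'=18): chars_in_quartet=3 acc=0x12752 bytes_emitted=0
After char 3 ('Q'=16): chars_in_quartet=4 acc=0x49D490 -> emit 49 D4 90, reset; bytes_emitted=3
After char 4 ('r'=43): chars_in_quartet=1 acc=0x2B bytes_emitted=3
After char 5 ('1'=53): chars_in_quartet=2 acc=0xAF5 bytes_emitted=3
After char 6 ('a'=26): chars_in_quartet=3 acc=0x2BD5A bytes_emitted=3
After char 7 ('h'=33): chars_in_quartet=4 acc=0xAF56A1 -> emit AF 56 A1, reset; bytes_emitted=6
After char 8 ('7'=59): chars_in_quartet=1 acc=0x3B bytes_emitted=6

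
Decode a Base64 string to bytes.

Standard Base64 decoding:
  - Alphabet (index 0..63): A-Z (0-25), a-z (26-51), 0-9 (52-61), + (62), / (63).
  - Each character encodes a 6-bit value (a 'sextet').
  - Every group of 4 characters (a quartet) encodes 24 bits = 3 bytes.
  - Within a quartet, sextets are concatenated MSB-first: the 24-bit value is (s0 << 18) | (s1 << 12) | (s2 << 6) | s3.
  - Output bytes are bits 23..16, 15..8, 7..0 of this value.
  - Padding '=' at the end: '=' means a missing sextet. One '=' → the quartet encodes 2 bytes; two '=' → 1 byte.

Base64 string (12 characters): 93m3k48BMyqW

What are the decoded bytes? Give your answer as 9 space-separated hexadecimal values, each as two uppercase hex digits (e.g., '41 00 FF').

After char 0 ('9'=61): chars_in_quartet=1 acc=0x3D bytes_emitted=0
After char 1 ('3'=55): chars_in_quartet=2 acc=0xF77 bytes_emitted=0
After char 2 ('m'=38): chars_in_quartet=3 acc=0x3DDE6 bytes_emitted=0
After char 3 ('3'=55): chars_in_quartet=4 acc=0xF779B7 -> emit F7 79 B7, reset; bytes_emitted=3
After char 4 ('k'=36): chars_in_quartet=1 acc=0x24 bytes_emitted=3
After char 5 ('4'=56): chars_in_quartet=2 acc=0x938 bytes_emitted=3
After char 6 ('8'=60): chars_in_quartet=3 acc=0x24E3C bytes_emitted=3
After char 7 ('B'=1): chars_in_quartet=4 acc=0x938F01 -> emit 93 8F 01, reset; bytes_emitted=6
After char 8 ('M'=12): chars_in_quartet=1 acc=0xC bytes_emitted=6
After char 9 ('y'=50): chars_in_quartet=2 acc=0x332 bytes_emitted=6
After char 10 ('q'=42): chars_in_quartet=3 acc=0xCCAA bytes_emitted=6
After char 11 ('W'=22): chars_in_quartet=4 acc=0x332A96 -> emit 33 2A 96, reset; bytes_emitted=9

Answer: F7 79 B7 93 8F 01 33 2A 96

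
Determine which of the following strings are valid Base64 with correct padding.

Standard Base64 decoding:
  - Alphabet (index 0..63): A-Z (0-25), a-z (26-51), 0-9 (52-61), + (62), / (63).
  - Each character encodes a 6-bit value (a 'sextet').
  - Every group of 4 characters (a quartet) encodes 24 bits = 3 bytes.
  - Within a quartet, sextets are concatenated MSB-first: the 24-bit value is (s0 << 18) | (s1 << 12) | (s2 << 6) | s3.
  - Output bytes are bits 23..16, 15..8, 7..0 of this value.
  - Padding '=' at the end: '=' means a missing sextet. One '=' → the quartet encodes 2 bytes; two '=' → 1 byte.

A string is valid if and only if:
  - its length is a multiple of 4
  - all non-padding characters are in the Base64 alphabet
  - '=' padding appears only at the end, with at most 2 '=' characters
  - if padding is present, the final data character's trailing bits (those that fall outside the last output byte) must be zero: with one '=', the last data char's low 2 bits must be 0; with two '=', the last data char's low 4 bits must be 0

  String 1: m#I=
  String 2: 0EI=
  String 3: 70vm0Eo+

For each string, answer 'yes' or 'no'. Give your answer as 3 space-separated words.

Answer: no yes yes

Derivation:
String 1: 'm#I=' → invalid (bad char(s): ['#'])
String 2: '0EI=' → valid
String 3: '70vm0Eo+' → valid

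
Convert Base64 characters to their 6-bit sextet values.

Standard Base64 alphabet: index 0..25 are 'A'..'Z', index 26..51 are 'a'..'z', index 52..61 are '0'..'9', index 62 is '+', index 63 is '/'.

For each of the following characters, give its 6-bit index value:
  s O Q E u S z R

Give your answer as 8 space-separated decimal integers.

's': a..z range, 26 + ord('s') − ord('a') = 44
'O': A..Z range, ord('O') − ord('A') = 14
'Q': A..Z range, ord('Q') − ord('A') = 16
'E': A..Z range, ord('E') − ord('A') = 4
'u': a..z range, 26 + ord('u') − ord('a') = 46
'S': A..Z range, ord('S') − ord('A') = 18
'z': a..z range, 26 + ord('z') − ord('a') = 51
'R': A..Z range, ord('R') − ord('A') = 17

Answer: 44 14 16 4 46 18 51 17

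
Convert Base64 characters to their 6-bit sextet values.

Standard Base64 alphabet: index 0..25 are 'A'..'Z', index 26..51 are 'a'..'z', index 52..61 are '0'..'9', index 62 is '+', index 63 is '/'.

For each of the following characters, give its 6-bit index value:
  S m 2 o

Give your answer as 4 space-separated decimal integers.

Answer: 18 38 54 40

Derivation:
'S': A..Z range, ord('S') − ord('A') = 18
'm': a..z range, 26 + ord('m') − ord('a') = 38
'2': 0..9 range, 52 + ord('2') − ord('0') = 54
'o': a..z range, 26 + ord('o') − ord('a') = 40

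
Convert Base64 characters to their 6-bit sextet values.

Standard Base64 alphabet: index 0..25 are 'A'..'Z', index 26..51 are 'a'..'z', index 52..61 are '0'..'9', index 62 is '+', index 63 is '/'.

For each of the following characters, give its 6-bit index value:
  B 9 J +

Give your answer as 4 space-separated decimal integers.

'B': A..Z range, ord('B') − ord('A') = 1
'9': 0..9 range, 52 + ord('9') − ord('0') = 61
'J': A..Z range, ord('J') − ord('A') = 9
'+': index 62

Answer: 1 61 9 62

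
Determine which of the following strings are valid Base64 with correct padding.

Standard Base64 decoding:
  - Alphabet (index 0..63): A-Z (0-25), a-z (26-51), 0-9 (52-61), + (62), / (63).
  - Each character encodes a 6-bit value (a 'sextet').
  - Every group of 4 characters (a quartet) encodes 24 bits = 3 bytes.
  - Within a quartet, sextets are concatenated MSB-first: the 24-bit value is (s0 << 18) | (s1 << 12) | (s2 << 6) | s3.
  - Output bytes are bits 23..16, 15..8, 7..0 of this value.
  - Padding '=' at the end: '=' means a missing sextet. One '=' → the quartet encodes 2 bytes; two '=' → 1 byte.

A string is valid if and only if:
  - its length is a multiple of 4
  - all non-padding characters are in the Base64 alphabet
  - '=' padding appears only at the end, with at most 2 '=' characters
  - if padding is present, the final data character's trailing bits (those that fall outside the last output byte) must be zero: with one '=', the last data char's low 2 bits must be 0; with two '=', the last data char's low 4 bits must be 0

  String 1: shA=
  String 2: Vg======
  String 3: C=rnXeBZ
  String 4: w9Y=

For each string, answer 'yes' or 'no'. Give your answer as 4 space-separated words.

Answer: yes no no yes

Derivation:
String 1: 'shA=' → valid
String 2: 'Vg======' → invalid (6 pad chars (max 2))
String 3: 'C=rnXeBZ' → invalid (bad char(s): ['=']; '=' in middle)
String 4: 'w9Y=' → valid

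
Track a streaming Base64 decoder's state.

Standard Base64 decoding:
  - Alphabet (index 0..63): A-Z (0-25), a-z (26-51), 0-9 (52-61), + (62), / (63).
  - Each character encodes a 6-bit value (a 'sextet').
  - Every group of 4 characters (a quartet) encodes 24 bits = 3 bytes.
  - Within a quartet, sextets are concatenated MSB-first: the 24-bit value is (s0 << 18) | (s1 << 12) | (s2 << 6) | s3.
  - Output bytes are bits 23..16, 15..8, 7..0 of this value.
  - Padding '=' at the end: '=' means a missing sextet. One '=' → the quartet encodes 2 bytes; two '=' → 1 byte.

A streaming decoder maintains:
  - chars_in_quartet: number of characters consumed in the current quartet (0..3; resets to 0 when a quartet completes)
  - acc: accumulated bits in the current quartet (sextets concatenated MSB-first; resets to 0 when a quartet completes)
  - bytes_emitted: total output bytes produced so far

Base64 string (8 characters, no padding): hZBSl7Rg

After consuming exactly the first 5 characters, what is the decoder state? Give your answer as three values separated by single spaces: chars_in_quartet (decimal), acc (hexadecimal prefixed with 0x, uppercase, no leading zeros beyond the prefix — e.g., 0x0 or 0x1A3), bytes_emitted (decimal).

Answer: 1 0x25 3

Derivation:
After char 0 ('h'=33): chars_in_quartet=1 acc=0x21 bytes_emitted=0
After char 1 ('Z'=25): chars_in_quartet=2 acc=0x859 bytes_emitted=0
After char 2 ('B'=1): chars_in_quartet=3 acc=0x21641 bytes_emitted=0
After char 3 ('S'=18): chars_in_quartet=4 acc=0x859052 -> emit 85 90 52, reset; bytes_emitted=3
After char 4 ('l'=37): chars_in_quartet=1 acc=0x25 bytes_emitted=3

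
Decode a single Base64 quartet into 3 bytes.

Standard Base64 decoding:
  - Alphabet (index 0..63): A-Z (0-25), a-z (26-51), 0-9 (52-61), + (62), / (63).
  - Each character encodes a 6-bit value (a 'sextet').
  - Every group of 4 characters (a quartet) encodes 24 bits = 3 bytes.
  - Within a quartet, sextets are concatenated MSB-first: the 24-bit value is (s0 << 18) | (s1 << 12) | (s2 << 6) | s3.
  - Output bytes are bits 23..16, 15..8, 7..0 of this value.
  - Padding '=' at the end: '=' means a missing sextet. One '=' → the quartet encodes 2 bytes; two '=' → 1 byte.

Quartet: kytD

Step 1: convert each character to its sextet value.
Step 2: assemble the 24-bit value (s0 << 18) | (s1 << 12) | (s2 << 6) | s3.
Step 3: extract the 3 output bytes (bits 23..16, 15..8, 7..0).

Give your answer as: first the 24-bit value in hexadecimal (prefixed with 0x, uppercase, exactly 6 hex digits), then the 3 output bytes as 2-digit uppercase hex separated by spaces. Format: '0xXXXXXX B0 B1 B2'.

Answer: 0x932B43 93 2B 43

Derivation:
Sextets: k=36, y=50, t=45, D=3
24-bit: (36<<18) | (50<<12) | (45<<6) | 3
      = 0x900000 | 0x032000 | 0x000B40 | 0x000003
      = 0x932B43
Bytes: (v>>16)&0xFF=93, (v>>8)&0xFF=2B, v&0xFF=43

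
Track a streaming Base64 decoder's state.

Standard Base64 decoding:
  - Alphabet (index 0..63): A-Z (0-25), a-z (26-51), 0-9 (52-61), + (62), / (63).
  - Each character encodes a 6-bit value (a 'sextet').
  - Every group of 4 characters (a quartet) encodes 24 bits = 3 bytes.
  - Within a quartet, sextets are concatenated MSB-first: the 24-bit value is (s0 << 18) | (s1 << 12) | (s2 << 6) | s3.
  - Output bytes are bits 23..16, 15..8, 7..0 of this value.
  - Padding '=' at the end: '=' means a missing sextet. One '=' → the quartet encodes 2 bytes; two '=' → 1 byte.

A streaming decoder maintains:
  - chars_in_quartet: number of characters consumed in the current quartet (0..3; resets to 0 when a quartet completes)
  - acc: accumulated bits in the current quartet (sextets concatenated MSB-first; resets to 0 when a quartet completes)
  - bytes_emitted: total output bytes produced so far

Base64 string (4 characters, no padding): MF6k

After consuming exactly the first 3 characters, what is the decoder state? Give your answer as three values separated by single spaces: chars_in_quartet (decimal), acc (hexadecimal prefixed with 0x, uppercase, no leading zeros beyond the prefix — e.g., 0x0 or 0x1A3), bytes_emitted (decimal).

After char 0 ('M'=12): chars_in_quartet=1 acc=0xC bytes_emitted=0
After char 1 ('F'=5): chars_in_quartet=2 acc=0x305 bytes_emitted=0
After char 2 ('6'=58): chars_in_quartet=3 acc=0xC17A bytes_emitted=0

Answer: 3 0xC17A 0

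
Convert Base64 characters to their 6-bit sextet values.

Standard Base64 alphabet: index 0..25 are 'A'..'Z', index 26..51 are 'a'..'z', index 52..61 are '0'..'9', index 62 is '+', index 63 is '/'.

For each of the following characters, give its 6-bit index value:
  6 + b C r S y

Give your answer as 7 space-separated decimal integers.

Answer: 58 62 27 2 43 18 50

Derivation:
'6': 0..9 range, 52 + ord('6') − ord('0') = 58
'+': index 62
'b': a..z range, 26 + ord('b') − ord('a') = 27
'C': A..Z range, ord('C') − ord('A') = 2
'r': a..z range, 26 + ord('r') − ord('a') = 43
'S': A..Z range, ord('S') − ord('A') = 18
'y': a..z range, 26 + ord('y') − ord('a') = 50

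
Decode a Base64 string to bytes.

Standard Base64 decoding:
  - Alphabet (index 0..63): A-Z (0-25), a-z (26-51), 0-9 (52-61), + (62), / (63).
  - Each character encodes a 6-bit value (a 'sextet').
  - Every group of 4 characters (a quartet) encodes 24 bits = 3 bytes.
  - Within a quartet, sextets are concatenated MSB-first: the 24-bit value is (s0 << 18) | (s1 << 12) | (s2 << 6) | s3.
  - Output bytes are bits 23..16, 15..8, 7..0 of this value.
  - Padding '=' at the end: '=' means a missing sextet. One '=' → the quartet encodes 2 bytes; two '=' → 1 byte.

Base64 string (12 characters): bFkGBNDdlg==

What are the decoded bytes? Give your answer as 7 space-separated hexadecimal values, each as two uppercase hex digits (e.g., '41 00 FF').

After char 0 ('b'=27): chars_in_quartet=1 acc=0x1B bytes_emitted=0
After char 1 ('F'=5): chars_in_quartet=2 acc=0x6C5 bytes_emitted=0
After char 2 ('k'=36): chars_in_quartet=3 acc=0x1B164 bytes_emitted=0
After char 3 ('G'=6): chars_in_quartet=4 acc=0x6C5906 -> emit 6C 59 06, reset; bytes_emitted=3
After char 4 ('B'=1): chars_in_quartet=1 acc=0x1 bytes_emitted=3
After char 5 ('N'=13): chars_in_quartet=2 acc=0x4D bytes_emitted=3
After char 6 ('D'=3): chars_in_quartet=3 acc=0x1343 bytes_emitted=3
After char 7 ('d'=29): chars_in_quartet=4 acc=0x4D0DD -> emit 04 D0 DD, reset; bytes_emitted=6
After char 8 ('l'=37): chars_in_quartet=1 acc=0x25 bytes_emitted=6
After char 9 ('g'=32): chars_in_quartet=2 acc=0x960 bytes_emitted=6
Padding '==': partial quartet acc=0x960 -> emit 96; bytes_emitted=7

Answer: 6C 59 06 04 D0 DD 96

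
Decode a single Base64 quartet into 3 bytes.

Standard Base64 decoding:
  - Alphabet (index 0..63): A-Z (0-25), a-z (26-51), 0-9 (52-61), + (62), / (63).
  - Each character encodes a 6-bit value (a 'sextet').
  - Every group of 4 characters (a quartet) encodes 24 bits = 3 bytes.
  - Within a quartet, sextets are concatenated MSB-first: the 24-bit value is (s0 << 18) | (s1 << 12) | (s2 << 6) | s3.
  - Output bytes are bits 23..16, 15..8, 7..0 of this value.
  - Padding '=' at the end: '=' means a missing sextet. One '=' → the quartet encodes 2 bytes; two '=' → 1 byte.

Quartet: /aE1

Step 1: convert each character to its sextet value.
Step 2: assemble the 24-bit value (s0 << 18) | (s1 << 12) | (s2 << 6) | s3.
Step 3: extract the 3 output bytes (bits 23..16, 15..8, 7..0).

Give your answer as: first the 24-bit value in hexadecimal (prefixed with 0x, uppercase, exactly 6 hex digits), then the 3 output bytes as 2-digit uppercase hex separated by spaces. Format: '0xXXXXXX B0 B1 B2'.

Answer: 0xFDA135 FD A1 35

Derivation:
Sextets: /=63, a=26, E=4, 1=53
24-bit: (63<<18) | (26<<12) | (4<<6) | 53
      = 0xFC0000 | 0x01A000 | 0x000100 | 0x000035
      = 0xFDA135
Bytes: (v>>16)&0xFF=FD, (v>>8)&0xFF=A1, v&0xFF=35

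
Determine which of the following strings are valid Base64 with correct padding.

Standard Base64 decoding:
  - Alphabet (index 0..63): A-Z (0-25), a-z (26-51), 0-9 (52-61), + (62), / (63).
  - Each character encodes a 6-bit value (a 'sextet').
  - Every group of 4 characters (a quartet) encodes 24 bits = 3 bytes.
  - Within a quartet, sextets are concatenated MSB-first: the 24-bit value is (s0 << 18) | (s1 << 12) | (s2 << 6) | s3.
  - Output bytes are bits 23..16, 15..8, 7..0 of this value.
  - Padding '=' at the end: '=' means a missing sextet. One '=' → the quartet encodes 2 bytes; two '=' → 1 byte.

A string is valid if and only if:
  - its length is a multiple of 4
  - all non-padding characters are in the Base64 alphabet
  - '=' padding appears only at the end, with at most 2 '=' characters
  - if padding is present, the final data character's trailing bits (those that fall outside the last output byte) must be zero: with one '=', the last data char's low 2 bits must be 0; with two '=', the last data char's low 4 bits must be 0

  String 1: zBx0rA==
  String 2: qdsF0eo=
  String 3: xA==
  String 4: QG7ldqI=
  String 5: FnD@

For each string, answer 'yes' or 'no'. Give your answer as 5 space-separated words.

Answer: yes yes yes yes no

Derivation:
String 1: 'zBx0rA==' → valid
String 2: 'qdsF0eo=' → valid
String 3: 'xA==' → valid
String 4: 'QG7ldqI=' → valid
String 5: 'FnD@' → invalid (bad char(s): ['@'])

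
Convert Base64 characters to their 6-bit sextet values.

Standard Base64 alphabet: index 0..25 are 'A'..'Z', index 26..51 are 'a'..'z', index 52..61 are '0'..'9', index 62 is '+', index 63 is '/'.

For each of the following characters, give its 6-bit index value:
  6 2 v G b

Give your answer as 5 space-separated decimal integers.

'6': 0..9 range, 52 + ord('6') − ord('0') = 58
'2': 0..9 range, 52 + ord('2') − ord('0') = 54
'v': a..z range, 26 + ord('v') − ord('a') = 47
'G': A..Z range, ord('G') − ord('A') = 6
'b': a..z range, 26 + ord('b') − ord('a') = 27

Answer: 58 54 47 6 27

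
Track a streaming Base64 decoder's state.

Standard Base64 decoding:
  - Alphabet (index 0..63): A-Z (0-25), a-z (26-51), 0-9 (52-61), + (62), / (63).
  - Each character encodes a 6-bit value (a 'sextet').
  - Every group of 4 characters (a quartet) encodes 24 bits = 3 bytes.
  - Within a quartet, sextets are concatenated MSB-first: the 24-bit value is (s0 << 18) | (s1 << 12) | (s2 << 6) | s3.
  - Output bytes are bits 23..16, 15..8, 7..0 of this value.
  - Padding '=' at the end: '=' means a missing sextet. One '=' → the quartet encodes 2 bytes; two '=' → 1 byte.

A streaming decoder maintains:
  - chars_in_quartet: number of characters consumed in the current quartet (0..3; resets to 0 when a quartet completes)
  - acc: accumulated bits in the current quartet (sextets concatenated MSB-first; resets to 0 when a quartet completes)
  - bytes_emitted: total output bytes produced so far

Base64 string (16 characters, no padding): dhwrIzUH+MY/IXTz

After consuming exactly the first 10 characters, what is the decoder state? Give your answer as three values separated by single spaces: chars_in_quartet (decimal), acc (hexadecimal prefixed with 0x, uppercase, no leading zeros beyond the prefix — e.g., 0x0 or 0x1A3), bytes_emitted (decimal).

After char 0 ('d'=29): chars_in_quartet=1 acc=0x1D bytes_emitted=0
After char 1 ('h'=33): chars_in_quartet=2 acc=0x761 bytes_emitted=0
After char 2 ('w'=48): chars_in_quartet=3 acc=0x1D870 bytes_emitted=0
After char 3 ('r'=43): chars_in_quartet=4 acc=0x761C2B -> emit 76 1C 2B, reset; bytes_emitted=3
After char 4 ('I'=8): chars_in_quartet=1 acc=0x8 bytes_emitted=3
After char 5 ('z'=51): chars_in_quartet=2 acc=0x233 bytes_emitted=3
After char 6 ('U'=20): chars_in_quartet=3 acc=0x8CD4 bytes_emitted=3
After char 7 ('H'=7): chars_in_quartet=4 acc=0x233507 -> emit 23 35 07, reset; bytes_emitted=6
After char 8 ('+'=62): chars_in_quartet=1 acc=0x3E bytes_emitted=6
After char 9 ('M'=12): chars_in_quartet=2 acc=0xF8C bytes_emitted=6

Answer: 2 0xF8C 6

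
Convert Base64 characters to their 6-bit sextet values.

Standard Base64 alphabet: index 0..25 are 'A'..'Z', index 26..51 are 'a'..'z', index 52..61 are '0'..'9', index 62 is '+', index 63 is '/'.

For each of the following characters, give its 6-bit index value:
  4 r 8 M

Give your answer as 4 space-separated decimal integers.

Answer: 56 43 60 12

Derivation:
'4': 0..9 range, 52 + ord('4') − ord('0') = 56
'r': a..z range, 26 + ord('r') − ord('a') = 43
'8': 0..9 range, 52 + ord('8') − ord('0') = 60
'M': A..Z range, ord('M') − ord('A') = 12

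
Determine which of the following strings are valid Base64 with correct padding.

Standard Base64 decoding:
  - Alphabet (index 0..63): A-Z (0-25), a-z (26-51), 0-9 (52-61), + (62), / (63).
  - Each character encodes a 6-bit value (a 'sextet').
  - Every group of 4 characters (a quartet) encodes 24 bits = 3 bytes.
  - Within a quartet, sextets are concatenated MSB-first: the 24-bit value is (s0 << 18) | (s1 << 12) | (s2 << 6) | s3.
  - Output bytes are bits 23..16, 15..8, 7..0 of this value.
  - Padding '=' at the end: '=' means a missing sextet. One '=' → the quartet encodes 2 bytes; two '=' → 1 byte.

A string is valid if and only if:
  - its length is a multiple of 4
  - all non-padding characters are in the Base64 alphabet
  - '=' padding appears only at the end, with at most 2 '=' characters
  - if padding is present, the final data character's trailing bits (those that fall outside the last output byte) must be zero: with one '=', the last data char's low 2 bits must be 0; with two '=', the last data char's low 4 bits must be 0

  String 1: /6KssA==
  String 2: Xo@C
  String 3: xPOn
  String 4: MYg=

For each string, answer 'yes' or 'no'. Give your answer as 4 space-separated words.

String 1: '/6KssA==' → valid
String 2: 'Xo@C' → invalid (bad char(s): ['@'])
String 3: 'xPOn' → valid
String 4: 'MYg=' → valid

Answer: yes no yes yes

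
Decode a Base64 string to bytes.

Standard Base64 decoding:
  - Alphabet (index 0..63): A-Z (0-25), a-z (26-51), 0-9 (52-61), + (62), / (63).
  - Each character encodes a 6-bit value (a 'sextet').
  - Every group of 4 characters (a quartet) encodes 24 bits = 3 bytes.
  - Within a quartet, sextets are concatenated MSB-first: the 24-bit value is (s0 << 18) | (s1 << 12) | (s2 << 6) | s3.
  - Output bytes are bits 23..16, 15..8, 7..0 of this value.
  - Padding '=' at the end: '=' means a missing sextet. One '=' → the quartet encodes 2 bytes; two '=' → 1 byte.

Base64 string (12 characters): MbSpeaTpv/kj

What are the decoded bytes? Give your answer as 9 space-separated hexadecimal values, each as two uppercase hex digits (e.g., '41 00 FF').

Answer: 31 B4 A9 79 A4 E9 BF F9 23

Derivation:
After char 0 ('M'=12): chars_in_quartet=1 acc=0xC bytes_emitted=0
After char 1 ('b'=27): chars_in_quartet=2 acc=0x31B bytes_emitted=0
After char 2 ('S'=18): chars_in_quartet=3 acc=0xC6D2 bytes_emitted=0
After char 3 ('p'=41): chars_in_quartet=4 acc=0x31B4A9 -> emit 31 B4 A9, reset; bytes_emitted=3
After char 4 ('e'=30): chars_in_quartet=1 acc=0x1E bytes_emitted=3
After char 5 ('a'=26): chars_in_quartet=2 acc=0x79A bytes_emitted=3
After char 6 ('T'=19): chars_in_quartet=3 acc=0x1E693 bytes_emitted=3
After char 7 ('p'=41): chars_in_quartet=4 acc=0x79A4E9 -> emit 79 A4 E9, reset; bytes_emitted=6
After char 8 ('v'=47): chars_in_quartet=1 acc=0x2F bytes_emitted=6
After char 9 ('/'=63): chars_in_quartet=2 acc=0xBFF bytes_emitted=6
After char 10 ('k'=36): chars_in_quartet=3 acc=0x2FFE4 bytes_emitted=6
After char 11 ('j'=35): chars_in_quartet=4 acc=0xBFF923 -> emit BF F9 23, reset; bytes_emitted=9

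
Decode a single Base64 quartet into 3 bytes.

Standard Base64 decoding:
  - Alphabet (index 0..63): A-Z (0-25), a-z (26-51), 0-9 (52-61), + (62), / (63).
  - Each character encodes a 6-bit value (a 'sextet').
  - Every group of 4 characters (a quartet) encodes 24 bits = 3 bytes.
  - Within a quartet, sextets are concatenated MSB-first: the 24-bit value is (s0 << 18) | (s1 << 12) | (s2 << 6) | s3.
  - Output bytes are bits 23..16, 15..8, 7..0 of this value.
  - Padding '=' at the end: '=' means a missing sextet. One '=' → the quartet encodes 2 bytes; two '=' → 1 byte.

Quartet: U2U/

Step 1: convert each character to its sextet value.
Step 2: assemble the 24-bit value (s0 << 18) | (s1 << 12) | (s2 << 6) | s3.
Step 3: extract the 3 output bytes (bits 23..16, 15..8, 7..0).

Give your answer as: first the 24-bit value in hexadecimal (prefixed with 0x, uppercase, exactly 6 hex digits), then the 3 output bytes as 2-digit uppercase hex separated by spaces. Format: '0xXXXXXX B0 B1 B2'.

Sextets: U=20, 2=54, U=20, /=63
24-bit: (20<<18) | (54<<12) | (20<<6) | 63
      = 0x500000 | 0x036000 | 0x000500 | 0x00003F
      = 0x53653F
Bytes: (v>>16)&0xFF=53, (v>>8)&0xFF=65, v&0xFF=3F

Answer: 0x53653F 53 65 3F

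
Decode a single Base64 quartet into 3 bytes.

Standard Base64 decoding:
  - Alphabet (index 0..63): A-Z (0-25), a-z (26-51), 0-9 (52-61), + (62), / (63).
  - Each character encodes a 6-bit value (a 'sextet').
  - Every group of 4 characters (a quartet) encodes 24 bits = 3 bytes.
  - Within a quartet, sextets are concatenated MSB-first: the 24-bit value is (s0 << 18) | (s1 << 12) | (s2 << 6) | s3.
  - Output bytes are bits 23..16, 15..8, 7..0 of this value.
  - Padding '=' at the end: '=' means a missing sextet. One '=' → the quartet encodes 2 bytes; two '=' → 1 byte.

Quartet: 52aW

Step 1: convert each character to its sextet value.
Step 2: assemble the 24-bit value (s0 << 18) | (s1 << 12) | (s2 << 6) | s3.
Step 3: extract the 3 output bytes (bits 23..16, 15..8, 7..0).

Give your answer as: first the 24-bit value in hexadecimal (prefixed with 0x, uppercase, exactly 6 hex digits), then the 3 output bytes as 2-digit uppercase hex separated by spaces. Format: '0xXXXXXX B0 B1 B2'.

Answer: 0xE76696 E7 66 96

Derivation:
Sextets: 5=57, 2=54, a=26, W=22
24-bit: (57<<18) | (54<<12) | (26<<6) | 22
      = 0xE40000 | 0x036000 | 0x000680 | 0x000016
      = 0xE76696
Bytes: (v>>16)&0xFF=E7, (v>>8)&0xFF=66, v&0xFF=96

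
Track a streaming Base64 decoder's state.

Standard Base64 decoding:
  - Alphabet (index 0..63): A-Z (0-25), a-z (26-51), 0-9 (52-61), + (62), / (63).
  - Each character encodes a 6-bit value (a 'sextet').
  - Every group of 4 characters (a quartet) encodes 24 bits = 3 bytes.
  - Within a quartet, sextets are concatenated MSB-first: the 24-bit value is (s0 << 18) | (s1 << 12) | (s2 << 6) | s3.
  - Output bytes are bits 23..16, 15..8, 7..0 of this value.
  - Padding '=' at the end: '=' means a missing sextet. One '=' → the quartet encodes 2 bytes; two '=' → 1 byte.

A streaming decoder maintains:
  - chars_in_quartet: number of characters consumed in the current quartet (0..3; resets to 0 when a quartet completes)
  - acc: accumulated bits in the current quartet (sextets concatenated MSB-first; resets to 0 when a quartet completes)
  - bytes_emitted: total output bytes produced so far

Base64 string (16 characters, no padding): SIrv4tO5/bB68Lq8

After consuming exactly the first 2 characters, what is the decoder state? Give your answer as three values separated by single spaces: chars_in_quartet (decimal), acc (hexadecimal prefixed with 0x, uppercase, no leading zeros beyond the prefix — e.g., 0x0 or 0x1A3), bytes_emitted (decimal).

After char 0 ('S'=18): chars_in_quartet=1 acc=0x12 bytes_emitted=0
After char 1 ('I'=8): chars_in_quartet=2 acc=0x488 bytes_emitted=0

Answer: 2 0x488 0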